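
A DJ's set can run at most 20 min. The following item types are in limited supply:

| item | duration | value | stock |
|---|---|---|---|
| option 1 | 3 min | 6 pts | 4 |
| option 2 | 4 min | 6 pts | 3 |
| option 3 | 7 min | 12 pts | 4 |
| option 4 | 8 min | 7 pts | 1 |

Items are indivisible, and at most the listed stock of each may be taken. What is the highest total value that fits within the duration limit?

36 pts

Top feasible selections:
- 4×option 1 + 1×option 3: duration 19, value 36
- 2×option 1 + 2×option 3: duration 20, value 36
- 3×option 1 + 1×option 2 + 1×option 3: duration 20, value 36
- 4×option 1 + 2×option 2: duration 20, value 36
Best: 36 pts.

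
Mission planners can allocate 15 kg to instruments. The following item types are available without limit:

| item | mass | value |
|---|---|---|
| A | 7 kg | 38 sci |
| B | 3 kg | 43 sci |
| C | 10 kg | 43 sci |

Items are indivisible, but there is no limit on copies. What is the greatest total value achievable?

215 sci

Best value-per-unit is B at 43/3, and filling with it alone uses mass 5×3=15. No mix of the others beats 5×43 = 215.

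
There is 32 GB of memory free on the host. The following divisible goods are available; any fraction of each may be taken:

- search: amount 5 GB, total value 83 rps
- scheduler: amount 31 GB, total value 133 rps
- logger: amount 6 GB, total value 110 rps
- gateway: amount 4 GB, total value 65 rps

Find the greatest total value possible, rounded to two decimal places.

330.94

Take in order of value per unit:
- logger (110/6 per unit): all 6 → value 110, running total 110.00
- search (83/5 per unit): all 5 → value 83, running total 193.00
- gateway (65/4 per unit): all 4 → value 65, running total 258.00
- scheduler (133/31 per unit): 17 of 31 → value 17×133/31 = 72.9355, running total 330.94
Total 330.94.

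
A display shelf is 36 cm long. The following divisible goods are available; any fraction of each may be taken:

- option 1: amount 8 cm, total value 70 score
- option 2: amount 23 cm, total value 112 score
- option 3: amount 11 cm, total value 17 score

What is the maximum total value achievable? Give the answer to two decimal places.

189.73

Take in order of value per unit:
- option 1 (70/8 per unit): all 8 → value 70, running total 70.00
- option 2 (112/23 per unit): all 23 → value 112, running total 182.00
- option 3 (17/11 per unit): 5 of 11 → value 5×17/11 = 7.7273, running total 189.73
Total 189.73.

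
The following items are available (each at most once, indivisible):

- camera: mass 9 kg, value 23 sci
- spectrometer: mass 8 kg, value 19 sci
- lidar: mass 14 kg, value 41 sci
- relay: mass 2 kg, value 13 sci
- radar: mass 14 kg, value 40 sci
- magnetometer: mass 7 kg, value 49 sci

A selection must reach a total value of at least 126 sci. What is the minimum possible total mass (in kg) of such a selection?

Subsets with value ≥ 126, sorted by total mass:
- camera+lidar+relay+magnetometer: mass 32, value 126
- lidar+radar+magnetometer: mass 35, value 130
- lidar+relay+radar+magnetometer: mass 37, value 143
Minimum mass: 32 kg.

32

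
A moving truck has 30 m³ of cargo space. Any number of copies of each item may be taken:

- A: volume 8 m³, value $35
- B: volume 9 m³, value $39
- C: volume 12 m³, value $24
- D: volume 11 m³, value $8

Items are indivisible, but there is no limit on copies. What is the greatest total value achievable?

$117

Best value-per-unit is A at 35/8; filling with it alone gives 3×35 = 105.
Optimal mix: 3×B → volume 27, value 117.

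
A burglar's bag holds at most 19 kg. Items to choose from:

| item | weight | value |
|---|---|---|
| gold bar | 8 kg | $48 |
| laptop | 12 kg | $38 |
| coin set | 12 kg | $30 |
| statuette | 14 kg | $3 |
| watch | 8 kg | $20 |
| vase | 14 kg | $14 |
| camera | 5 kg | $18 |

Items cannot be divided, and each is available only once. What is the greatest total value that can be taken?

$68

This is a 0/1 knapsack; check combinations near the capacity.
- gold bar+watch: weight 8+8=16, value 48+20=68
- gold bar+camera: weight 8+5=13, value 48+18=66
- laptop+camera: weight 12+5=17, value 38+18=56
Best: $68.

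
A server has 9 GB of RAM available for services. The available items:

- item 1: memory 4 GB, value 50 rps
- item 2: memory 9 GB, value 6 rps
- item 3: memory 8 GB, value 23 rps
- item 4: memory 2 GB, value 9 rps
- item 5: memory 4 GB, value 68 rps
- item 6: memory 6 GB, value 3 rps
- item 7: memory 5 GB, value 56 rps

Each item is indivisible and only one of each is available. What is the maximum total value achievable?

124 rps

Check high-value combinations within 9 GB:
- item 5+item 7: memory 4+5=9, value 68+56=124
- item 1+item 5: memory 4+4=8, value 50+68=118
- item 1+item 7: memory 4+5=9, value 50+56=106
- item 4+item 5: memory 2+4=6, value 9+68=77
- item 5: memory 4, value 68
Best: 124 rps.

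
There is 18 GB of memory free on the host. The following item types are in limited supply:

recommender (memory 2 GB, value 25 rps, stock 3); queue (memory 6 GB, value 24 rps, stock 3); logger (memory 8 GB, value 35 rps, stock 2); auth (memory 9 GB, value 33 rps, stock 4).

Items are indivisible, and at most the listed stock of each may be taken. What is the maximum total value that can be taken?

Top feasible selections:
- 3×recommender + 2×queue: memory 18, value 123
- 3×recommender + 1×logger: memory 14, value 110
- 2×recommender + 1×queue + 1×logger: memory 18, value 109
Best: 123 rps.

123 rps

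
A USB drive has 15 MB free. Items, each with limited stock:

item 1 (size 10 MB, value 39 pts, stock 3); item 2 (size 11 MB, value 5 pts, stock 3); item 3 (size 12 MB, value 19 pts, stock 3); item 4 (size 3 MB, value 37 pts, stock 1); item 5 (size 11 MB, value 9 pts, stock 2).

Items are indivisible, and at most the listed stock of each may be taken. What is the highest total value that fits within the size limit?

Top feasible selections:
- 1×item 1 + 1×item 4: size 13, value 76
- 1×item 3 + 1×item 4: size 15, value 56
- 1×item 4 + 1×item 5: size 14, value 46
- 1×item 2 + 1×item 4: size 14, value 42
Best: 76 pts.

76 pts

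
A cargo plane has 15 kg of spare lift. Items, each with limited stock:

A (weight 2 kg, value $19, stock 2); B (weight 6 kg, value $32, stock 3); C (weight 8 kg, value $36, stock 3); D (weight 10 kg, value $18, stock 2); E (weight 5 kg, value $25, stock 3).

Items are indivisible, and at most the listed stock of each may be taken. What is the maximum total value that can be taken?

$95

Best selections within weight 15 and stock limits:
- 2×A + 1×B + 1×E: weight 15, value 95
- 2×A + 2×E: weight 14, value 88
- 1×A + 2×B: weight 14, value 83
- 1×A + 1×C + 1×E: weight 15, value 80
Best: $95.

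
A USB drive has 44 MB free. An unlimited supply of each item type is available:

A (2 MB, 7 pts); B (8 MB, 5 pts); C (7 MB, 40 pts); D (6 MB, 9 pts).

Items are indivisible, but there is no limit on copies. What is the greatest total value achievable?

Best value-per-unit is C at 40/7; filling with it alone gives 6×40 = 240.
Optimal mix: 1×A + 6×C → size 44, value 247.

247 pts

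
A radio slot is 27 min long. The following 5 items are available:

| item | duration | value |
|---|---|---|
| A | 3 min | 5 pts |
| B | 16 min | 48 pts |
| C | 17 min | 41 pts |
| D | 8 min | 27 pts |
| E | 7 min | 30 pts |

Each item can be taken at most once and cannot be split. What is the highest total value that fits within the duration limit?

Check high-value combinations within 27 min:
- A+B+E: duration 3+16+7=26, value 5+48+30=83
- A+B+D: duration 3+16+8=27, value 5+48+27=80
- B+E: duration 16+7=23, value 48+30=78
- A+C+E: duration 3+17+7=27, value 5+41+30=76
Best: 83 pts.

83 pts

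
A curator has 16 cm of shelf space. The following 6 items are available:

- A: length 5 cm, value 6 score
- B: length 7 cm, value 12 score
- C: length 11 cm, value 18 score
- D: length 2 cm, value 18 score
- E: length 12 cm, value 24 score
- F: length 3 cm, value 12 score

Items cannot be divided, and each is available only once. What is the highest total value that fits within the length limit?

48 score

This is a 0/1 knapsack; check combinations near the capacity.
- C+D+F: length 11+2+3=16, value 18+18+12=48
- B+D+F: length 7+2+3=12, value 12+18+12=42
- D+E: length 2+12=14, value 18+24=42
Best: 48 score.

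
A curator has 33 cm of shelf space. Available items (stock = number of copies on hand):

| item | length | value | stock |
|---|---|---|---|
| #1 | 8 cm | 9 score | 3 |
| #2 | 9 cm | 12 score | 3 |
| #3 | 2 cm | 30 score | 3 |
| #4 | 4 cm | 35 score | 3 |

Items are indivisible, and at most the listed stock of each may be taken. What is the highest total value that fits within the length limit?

Best selections within length 33 and stock limits:
- 1×#2 + 3×#3 + 3×#4: length 27, value 207
- 1×#1 + 3×#3 + 3×#4: length 26, value 204
- 3×#3 + 3×#4: length 18, value 195
- 1×#1 + 1×#2 + 2×#3 + 3×#4: length 33, value 186
Best: 207 score.

207 score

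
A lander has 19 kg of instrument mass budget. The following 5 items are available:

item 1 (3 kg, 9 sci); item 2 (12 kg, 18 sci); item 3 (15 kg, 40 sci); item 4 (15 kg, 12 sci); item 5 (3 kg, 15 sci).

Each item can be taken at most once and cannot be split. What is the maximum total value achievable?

Check high-value combinations within 19 kg:
- item 3+item 5: mass 15+3=18, value 40+15=55
- item 1+item 3: mass 3+15=18, value 9+40=49
- item 1+item 2+item 5: mass 3+12+3=18, value 9+18+15=42
- item 3: mass 15, value 40
- item 2+item 5: mass 12+3=15, value 18+15=33
Best: 55 sci.

55 sci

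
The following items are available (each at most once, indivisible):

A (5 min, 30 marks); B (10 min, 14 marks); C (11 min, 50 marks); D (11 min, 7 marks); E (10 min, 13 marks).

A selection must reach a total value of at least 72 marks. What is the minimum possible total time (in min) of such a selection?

16

Subsets with value ≥ 72, sorted by total time:
- A+C: time 16, value 80
- A+B+C: time 26, value 94
- A+C+E: time 26, value 93
Minimum time: 16 min.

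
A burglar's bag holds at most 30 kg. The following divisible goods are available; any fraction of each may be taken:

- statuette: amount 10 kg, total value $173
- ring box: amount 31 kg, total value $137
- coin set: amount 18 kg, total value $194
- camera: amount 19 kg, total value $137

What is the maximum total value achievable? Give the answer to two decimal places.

Take in order of value per unit:
- statuette (173/10 per unit): all 10 → value 173, running total 173.00
- coin set (194/18 per unit): all 18 → value 194, running total 367.00
- camera (137/19 per unit): 2 of 19 → value 2×137/19 = 14.4211, running total 381.42
Total 381.42.

381.42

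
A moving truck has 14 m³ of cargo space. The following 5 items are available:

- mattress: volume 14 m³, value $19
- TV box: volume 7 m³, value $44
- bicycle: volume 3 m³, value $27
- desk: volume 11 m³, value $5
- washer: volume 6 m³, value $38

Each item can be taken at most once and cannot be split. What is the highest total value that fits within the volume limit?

$82

Check high-value combinations within 14 m³:
- TV box+washer: volume 7+6=13, value 44+38=82
- TV box+bicycle: volume 7+3=10, value 44+27=71
- bicycle+washer: volume 3+6=9, value 27+38=65
- TV box: volume 7, value 44
Best: $82.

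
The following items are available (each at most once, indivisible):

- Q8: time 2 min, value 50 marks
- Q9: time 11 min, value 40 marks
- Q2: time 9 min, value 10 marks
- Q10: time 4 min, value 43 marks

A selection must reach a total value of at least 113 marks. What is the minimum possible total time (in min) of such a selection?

Subsets with value ≥ 113, sorted by total time:
- Q8+Q9+Q10: time 17, value 133
- Q8+Q9+Q2+Q10: time 26, value 143
Minimum time: 17 min.

17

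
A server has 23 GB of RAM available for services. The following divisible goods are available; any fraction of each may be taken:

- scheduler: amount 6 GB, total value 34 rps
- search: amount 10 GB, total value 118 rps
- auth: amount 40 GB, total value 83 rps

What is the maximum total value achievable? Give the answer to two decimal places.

166.53

Take in order of value per unit:
- search (118/10 per unit): all 10 → value 118, running total 118.00
- scheduler (34/6 per unit): all 6 → value 34, running total 152.00
- auth (83/40 per unit): 7 of 40 → value 7×83/40 = 14.5250, running total 166.53
Total 166.53.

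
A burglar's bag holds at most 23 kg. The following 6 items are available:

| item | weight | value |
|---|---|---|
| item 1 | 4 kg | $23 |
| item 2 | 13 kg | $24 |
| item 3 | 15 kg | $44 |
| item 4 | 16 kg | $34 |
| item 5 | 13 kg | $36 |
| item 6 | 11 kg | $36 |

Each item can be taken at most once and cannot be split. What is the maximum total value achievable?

This is a 0/1 knapsack; check combinations near the capacity.
- item 1+item 3: weight 4+15=19, value 23+44=67
- item 1+item 6: weight 4+11=15, value 23+36=59
- item 1+item 5: weight 4+13=17, value 23+36=59
- item 1+item 4: weight 4+16=20, value 23+34=57
- item 1+item 2: weight 4+13=17, value 23+24=47
Best: $67.

$67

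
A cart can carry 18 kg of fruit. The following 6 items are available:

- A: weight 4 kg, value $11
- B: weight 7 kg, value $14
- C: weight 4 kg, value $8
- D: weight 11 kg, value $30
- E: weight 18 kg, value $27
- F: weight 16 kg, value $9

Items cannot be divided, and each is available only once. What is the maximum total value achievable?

This is a 0/1 knapsack; check combinations near the capacity.
- B+D: weight 7+11=18, value 14+30=44
- A+D: weight 4+11=15, value 11+30=41
- C+D: weight 4+11=15, value 8+30=38
Best: $44.

$44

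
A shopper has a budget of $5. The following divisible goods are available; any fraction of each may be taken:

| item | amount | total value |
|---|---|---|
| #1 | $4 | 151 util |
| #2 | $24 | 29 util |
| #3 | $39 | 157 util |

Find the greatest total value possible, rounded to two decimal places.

Take in order of value per unit:
- #1 (151/4 per unit): all 4 → value 151, running total 151.00
- #3 (157/39 per unit): 1 of 39 → value 1×157/39 = 4.0256, running total 155.03
Total 155.03.

155.03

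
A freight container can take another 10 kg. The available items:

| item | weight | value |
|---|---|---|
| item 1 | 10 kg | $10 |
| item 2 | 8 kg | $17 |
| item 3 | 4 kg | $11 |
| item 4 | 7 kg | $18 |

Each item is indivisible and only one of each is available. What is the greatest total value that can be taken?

$18

Check high-value combinations within 10 kg:
- item 4: weight 7, value 18
- item 2: weight 8, value 17
- item 3: weight 4, value 11
Best: $18.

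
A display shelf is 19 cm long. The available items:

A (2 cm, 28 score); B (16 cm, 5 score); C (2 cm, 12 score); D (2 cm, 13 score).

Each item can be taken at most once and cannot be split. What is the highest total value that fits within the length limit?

Check high-value combinations within 19 cm:
- A+C+D: length 2+2+2=6, value 28+12+13=53
- A+D: length 2+2=4, value 28+13=41
- A+C: length 2+2=4, value 28+12=40
- A+B: length 2+16=18, value 28+5=33
Best: 53 score.

53 score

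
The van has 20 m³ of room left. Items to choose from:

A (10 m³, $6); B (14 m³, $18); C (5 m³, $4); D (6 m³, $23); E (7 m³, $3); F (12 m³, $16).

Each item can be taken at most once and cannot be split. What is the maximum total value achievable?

This is a 0/1 knapsack; check combinations near the capacity.
- B+D: volume 14+6=20, value 18+23=41
- D+F: volume 6+12=18, value 23+16=39
- C+D+E: volume 5+6+7=18, value 4+23+3=30
Best: $41.

$41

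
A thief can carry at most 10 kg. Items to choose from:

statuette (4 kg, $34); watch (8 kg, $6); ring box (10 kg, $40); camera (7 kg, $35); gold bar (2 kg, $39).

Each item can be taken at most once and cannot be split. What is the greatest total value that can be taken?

$74

Check high-value combinations within 10 kg:
- camera+gold bar: weight 7+2=9, value 35+39=74
- statuette+gold bar: weight 4+2=6, value 34+39=73
- watch+gold bar: weight 8+2=10, value 6+39=45
- ring box: weight 10, value 40
Best: $74.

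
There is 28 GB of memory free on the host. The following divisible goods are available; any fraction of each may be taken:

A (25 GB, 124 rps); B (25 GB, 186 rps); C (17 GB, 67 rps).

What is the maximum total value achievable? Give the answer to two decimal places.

Take in order of value per unit:
- B (186/25 per unit): all 25 → value 186, running total 186.00
- A (124/25 per unit): 3 of 25 → value 3×124/25 = 14.8800, running total 200.88
Total 200.88.

200.88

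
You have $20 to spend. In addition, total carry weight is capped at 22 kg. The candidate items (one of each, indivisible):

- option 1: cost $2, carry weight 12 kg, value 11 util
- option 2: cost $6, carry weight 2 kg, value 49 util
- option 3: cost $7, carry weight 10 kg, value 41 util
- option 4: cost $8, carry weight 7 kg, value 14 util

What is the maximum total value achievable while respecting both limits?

90 util

Feasible sets respecting both limits:
- option 2+option 3: cost 13, carry weight 12, value 90
- option 1+option 2+option 4: cost 16, carry weight 21, value 74
- option 2+option 4: cost 14, carry weight 9, value 63
- option 1+option 2: cost 8, carry weight 14, value 60
Best: 90 util.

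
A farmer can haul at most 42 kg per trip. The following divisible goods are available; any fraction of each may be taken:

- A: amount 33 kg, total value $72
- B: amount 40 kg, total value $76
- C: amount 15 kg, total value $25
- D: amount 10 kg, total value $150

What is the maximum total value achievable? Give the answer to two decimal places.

219.82

Take in order of value per unit:
- D (150/10 per unit): all 10 → value 150, running total 150.00
- A (72/33 per unit): 32 of 33 → value 32×72/33 = 69.8182, running total 219.82
Total 219.82.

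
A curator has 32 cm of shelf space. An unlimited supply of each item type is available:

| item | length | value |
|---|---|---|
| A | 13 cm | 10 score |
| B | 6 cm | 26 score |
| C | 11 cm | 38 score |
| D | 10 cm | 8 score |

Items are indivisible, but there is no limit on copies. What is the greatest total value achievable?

130 score

Best value-per-unit is B at 26/6, and filling with it alone uses length 5×6=30. No mix of the others beats 5×26 = 130.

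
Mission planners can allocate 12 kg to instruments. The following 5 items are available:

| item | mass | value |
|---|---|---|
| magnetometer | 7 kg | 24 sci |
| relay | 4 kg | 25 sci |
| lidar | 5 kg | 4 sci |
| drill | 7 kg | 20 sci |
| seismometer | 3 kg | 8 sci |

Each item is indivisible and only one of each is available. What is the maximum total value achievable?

Check high-value combinations within 12 kg:
- magnetometer+relay: mass 7+4=11, value 24+25=49
- relay+drill: mass 4+7=11, value 25+20=45
- relay+lidar+seismometer: mass 4+5+3=12, value 25+4+8=37
- relay+seismometer: mass 4+3=7, value 25+8=33
Best: 49 sci.

49 sci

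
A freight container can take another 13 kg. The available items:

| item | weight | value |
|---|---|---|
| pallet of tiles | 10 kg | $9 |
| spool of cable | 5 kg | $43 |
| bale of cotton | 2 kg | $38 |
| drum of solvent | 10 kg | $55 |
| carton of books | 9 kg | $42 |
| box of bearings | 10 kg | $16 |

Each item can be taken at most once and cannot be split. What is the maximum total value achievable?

Check high-value combinations within 13 kg:
- bale of cotton+drum of solvent: weight 2+10=12, value 38+55=93
- spool of cable+bale of cotton: weight 5+2=7, value 43+38=81
- bale of cotton+carton of books: weight 2+9=11, value 38+42=80
- drum of solvent: weight 10, value 55
Best: $93.

$93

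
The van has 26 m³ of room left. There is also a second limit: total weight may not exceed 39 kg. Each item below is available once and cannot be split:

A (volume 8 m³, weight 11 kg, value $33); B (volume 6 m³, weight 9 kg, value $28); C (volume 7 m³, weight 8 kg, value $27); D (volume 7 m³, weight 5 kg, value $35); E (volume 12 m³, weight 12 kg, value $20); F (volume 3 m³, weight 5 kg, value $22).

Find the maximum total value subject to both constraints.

Feasible sets respecting both limits:
- A+B+D+F: volume 24, weight 30, value 118
- A+C+D+F: volume 25, weight 29, value 117
- B+C+D+F: volume 23, weight 27, value 112
- A+B+C+F: volume 24, weight 33, value 110
Best: $118.

$118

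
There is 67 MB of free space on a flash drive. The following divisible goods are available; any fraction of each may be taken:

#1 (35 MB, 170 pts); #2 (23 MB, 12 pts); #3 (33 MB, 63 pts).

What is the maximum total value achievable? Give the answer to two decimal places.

Take in order of value per unit:
- #1 (170/35 per unit): all 35 → value 170, running total 170.00
- #3 (63/33 per unit): 32 of 33 → value 32×63/33 = 61.0909, running total 231.09
Total 231.09.

231.09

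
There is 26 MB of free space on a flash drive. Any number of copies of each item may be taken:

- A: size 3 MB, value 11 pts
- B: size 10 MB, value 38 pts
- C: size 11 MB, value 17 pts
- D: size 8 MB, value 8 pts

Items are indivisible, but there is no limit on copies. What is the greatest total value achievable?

98 pts

Best value-per-unit is B at 38/10; filling with it alone gives 2×38 = 76.
Optimal mix: 2×A + 2×B → size 26, value 98.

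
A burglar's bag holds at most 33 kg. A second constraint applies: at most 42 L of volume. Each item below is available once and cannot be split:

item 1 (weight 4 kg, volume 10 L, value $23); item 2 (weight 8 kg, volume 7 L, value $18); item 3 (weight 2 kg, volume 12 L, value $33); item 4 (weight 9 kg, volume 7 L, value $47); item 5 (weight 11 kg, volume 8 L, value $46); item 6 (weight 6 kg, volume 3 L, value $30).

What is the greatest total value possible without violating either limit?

$179

Feasible sets respecting both limits:
- item 1+item 3+item 4+item 5+item 6: weight 32, volume 40, value 179
- item 3+item 4+item 5+item 6: weight 28, volume 30, value 156
- item 1+item 2+item 3+item 4+item 6: weight 29, volume 39, value 151
- item 1+item 2+item 3+item 5+item 6: weight 31, volume 40, value 150
Best: $179.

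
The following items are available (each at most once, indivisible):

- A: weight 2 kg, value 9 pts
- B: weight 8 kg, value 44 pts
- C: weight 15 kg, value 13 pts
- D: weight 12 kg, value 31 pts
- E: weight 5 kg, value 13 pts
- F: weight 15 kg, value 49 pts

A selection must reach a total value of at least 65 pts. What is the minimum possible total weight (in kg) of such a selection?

15

Subsets with value ≥ 65, sorted by total weight:
- A+B+E: weight 15, value 66
- B+D: weight 20, value 75
Minimum weight: 15 kg.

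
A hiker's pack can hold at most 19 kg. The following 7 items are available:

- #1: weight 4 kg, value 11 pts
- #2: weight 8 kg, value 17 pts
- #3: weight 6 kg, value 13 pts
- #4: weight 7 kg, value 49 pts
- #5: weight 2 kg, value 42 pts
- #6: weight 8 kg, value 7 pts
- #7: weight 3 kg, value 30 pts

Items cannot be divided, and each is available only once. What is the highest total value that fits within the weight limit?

Check high-value combinations within 19 kg:
- #3+#4+#5+#7: weight 6+7+2+3=18, value 13+49+42+30=134
- #1+#4+#5+#7: weight 4+7+2+3=16, value 11+49+42+30=132
- #4+#5+#7: weight 7+2+3=12, value 49+42+30=121
- #1+#3+#4+#5: weight 4+6+7+2=19, value 11+13+49+42=115
Best: 134 pts.

134 pts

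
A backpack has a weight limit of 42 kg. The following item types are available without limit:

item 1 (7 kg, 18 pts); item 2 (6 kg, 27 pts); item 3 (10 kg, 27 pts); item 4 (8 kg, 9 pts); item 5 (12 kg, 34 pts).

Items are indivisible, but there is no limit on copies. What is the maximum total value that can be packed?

Best value-per-unit is item 2 at 27/6, and filling with it alone uses weight 7×6=42. No mix of the others beats 7×27 = 189.

189 pts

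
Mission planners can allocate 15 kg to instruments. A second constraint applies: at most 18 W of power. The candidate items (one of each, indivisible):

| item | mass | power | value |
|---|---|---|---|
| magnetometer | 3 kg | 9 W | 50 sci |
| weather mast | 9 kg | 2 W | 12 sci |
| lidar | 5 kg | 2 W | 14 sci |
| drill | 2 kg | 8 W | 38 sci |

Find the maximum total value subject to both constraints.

88 sci

Feasible sets respecting both limits:
- magnetometer+drill: mass 5, power 17, value 88
- magnetometer+lidar: mass 8, power 11, value 64
- magnetometer+weather mast: mass 12, power 11, value 62
- lidar+drill: mass 7, power 10, value 52
Best: 88 sci.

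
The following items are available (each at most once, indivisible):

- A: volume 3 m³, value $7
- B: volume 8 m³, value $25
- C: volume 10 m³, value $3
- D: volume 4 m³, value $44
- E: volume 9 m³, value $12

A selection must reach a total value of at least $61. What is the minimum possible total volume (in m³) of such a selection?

Subsets with value ≥ 61, sorted by total volume:
- B+D: volume 12, value 69
- A+B+D: volume 15, value 76
- A+D+E: volume 16, value 63
Minimum volume: 12 m³.

12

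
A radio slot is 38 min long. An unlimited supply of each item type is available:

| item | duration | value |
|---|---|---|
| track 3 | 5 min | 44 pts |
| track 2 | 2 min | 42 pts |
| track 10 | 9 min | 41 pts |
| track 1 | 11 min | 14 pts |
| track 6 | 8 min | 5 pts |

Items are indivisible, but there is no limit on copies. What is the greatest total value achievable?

Best value-per-unit is track 2 at 42/2, and filling with it alone uses duration 19×2=38. No mix of the others beats 19×42 = 798.

798 pts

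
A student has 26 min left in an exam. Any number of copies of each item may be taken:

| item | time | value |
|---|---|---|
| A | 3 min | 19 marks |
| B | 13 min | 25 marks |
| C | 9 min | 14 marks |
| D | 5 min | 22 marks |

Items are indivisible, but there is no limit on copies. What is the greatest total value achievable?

155 marks

Best value-per-unit is A at 19/3; filling with it alone gives 8×19 = 152.
Optimal mix: 7×A + 1×D → time 26, value 155.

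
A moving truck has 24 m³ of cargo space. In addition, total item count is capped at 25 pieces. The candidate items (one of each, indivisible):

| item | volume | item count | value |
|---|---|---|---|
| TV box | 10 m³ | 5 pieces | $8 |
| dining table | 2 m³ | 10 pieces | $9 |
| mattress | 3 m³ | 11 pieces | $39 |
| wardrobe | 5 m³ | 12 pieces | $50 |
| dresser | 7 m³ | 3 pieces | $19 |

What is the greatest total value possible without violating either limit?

Feasible sets respecting both limits:
- mattress+wardrobe: volume 8, item count 23, value 89
- dining table+wardrobe+dresser: volume 14, item count 25, value 78
- TV box+wardrobe+dresser: volume 22, item count 20, value 77
- wardrobe+dresser: volume 12, item count 15, value 69
Best: $89.

$89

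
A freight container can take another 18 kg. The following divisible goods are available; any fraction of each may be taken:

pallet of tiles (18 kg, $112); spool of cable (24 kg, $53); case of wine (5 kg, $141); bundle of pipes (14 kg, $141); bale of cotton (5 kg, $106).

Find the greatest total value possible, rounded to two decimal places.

Take in order of value per unit:
- case of wine (141/5 per unit): all 5 → value 141, running total 141.00
- bale of cotton (106/5 per unit): all 5 → value 106, running total 247.00
- bundle of pipes (141/14 per unit): 8 of 14 → value 8×141/14 = 80.5714, running total 327.57
Total 327.57.

327.57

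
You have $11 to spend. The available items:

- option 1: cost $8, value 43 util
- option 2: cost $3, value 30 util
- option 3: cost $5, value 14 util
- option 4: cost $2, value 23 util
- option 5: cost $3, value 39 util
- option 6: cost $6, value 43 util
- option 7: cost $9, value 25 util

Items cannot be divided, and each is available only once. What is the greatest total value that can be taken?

105 util

Check high-value combinations within $11:
- option 4+option 5+option 6: cost 2+3+6=11, value 23+39+43=105
- option 2+option 4+option 6: cost 3+2+6=11, value 30+23+43=96
- option 2+option 4+option 5: cost 3+2+3=8, value 30+23+39=92
- option 2+option 3+option 5: cost 3+5+3=11, value 30+14+39=83
Best: 105 util.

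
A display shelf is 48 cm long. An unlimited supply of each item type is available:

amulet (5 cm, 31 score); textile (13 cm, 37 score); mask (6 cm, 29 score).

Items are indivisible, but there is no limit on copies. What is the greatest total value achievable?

279 score

Best value-per-unit is amulet at 31/5, and filling with it alone uses length 9×5=45. No mix of the others beats 9×31 = 279.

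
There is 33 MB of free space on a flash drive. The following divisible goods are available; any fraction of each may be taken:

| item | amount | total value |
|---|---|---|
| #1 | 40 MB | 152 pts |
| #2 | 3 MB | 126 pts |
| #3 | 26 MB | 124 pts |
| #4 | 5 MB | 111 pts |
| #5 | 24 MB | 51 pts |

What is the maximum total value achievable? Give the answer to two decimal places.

Take in order of value per unit:
- #2 (126/3 per unit): all 3 → value 126, running total 126.00
- #4 (111/5 per unit): all 5 → value 111, running total 237.00
- #3 (124/26 per unit): 25 of 26 → value 25×124/26 = 119.2308, running total 356.23
Total 356.23.

356.23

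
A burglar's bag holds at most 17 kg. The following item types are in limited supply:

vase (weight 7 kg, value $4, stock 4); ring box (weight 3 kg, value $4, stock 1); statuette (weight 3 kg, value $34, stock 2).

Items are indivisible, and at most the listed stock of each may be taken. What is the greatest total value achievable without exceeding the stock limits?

Top feasible selections:
- 1×vase + 1×ring box + 2×statuette: weight 16, value 76
- 1×ring box + 2×statuette: weight 9, value 72
- 1×vase + 2×statuette: weight 13, value 72
Best: $76.

$76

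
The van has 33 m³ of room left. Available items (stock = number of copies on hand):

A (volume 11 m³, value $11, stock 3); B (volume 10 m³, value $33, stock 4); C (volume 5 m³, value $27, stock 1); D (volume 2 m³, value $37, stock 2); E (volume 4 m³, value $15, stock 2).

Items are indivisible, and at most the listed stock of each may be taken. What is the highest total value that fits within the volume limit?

$182

Best selections within volume 33 and stock limits:
- 2×B + 1×C + 2×D + 1×E: volume 33, value 182
- 2×B + 2×D + 2×E: volume 32, value 170
- 2×B + 1×C + 2×D: volume 29, value 167
- 1×B + 1×C + 2×D + 2×E: volume 27, value 164
Best: $182.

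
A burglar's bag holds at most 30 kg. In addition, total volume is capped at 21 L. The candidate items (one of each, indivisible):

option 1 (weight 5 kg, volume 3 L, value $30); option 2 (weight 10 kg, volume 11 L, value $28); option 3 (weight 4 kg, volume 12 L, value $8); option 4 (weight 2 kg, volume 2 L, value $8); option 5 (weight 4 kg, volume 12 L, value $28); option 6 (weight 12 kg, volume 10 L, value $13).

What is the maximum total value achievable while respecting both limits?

Feasible sets respecting both limits:
- option 1+option 2+option 4: weight 17, volume 16, value 66
- option 1+option 4+option 5: weight 11, volume 17, value 66
- option 1+option 2: weight 15, volume 14, value 58
- option 1+option 5: weight 9, volume 15, value 58
Best: $66.

$66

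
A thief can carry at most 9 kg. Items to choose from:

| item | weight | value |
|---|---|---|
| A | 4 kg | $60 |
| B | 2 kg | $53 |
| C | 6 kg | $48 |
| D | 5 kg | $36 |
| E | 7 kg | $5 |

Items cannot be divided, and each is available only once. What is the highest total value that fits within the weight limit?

$113

Check high-value combinations within 9 kg:
- A+B: weight 4+2=6, value 60+53=113
- B+C: weight 2+6=8, value 53+48=101
- A+D: weight 4+5=9, value 60+36=96
- B+D: weight 2+5=7, value 53+36=89
- A: weight 4, value 60
Best: $113.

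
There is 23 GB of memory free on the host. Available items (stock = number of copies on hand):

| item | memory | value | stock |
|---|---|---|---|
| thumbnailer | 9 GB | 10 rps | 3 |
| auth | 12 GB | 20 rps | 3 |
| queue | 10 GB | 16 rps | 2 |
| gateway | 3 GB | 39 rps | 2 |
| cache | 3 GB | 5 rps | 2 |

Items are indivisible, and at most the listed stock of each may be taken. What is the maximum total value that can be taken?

104 rps

Top feasible selections:
- 1×queue + 2×gateway + 2×cache: memory 22, value 104
- 1×auth + 2×gateway + 1×cache: memory 21, value 103
Best: 104 rps.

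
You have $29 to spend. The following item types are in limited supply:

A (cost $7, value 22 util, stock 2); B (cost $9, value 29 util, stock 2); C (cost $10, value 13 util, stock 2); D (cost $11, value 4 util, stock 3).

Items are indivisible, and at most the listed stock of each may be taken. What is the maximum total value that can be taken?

80 util

Best selections within cost 29 and stock limits:
- 1×A + 2×B: cost 25, value 80
- 2×A + 1×B: cost 23, value 73
Best: 80 util.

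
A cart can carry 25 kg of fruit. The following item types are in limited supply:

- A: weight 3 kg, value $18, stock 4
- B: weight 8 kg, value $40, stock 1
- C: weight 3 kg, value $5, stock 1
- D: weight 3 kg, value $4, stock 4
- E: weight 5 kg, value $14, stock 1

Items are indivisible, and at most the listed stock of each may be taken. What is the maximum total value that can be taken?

$126

Top feasible selections:
- 4×A + 1×B + 1×E: weight 25, value 126
- 4×A + 1×B + 1×C: weight 23, value 117
- 4×A + 1×B + 1×D: weight 23, value 116
- 3×A + 1×B + 1×C + 1×E: weight 25, value 113
Best: $126.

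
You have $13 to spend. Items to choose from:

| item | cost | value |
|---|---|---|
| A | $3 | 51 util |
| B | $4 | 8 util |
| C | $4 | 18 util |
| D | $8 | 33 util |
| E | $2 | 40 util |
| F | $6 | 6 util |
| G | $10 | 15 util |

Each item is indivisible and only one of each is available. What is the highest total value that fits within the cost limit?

124 util

Check high-value combinations within $13:
- A+D+E: cost 3+8+2=13, value 51+33+40=124
- A+B+C+E: cost 3+4+4+2=13, value 51+8+18+40=117
- A+C+E: cost 3+4+2=9, value 51+18+40=109
Best: 124 util.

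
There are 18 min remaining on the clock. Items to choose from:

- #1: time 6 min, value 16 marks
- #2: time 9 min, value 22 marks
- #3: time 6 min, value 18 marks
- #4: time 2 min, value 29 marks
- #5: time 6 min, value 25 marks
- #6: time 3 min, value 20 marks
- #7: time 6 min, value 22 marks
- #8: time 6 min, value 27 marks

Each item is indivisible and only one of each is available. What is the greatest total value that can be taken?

This is a 0/1 knapsack; check combinations near the capacity.
- #4+#5+#6+#8: time 2+6+3+6=17, value 29+25+20+27=101
- #4+#6+#7+#8: time 2+3+6+6=17, value 29+20+22+27=98
- #4+#5+#6+#7: time 2+6+3+6=17, value 29+25+20+22=96
- #3+#4+#6+#8: time 6+2+3+6=17, value 18+29+20+27=94
Best: 101 marks.

101 marks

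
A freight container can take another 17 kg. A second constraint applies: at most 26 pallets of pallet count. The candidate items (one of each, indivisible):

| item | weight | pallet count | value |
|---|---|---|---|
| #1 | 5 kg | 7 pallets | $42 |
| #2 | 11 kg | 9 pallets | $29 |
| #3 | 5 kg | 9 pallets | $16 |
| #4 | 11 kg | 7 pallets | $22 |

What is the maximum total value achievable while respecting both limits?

Feasible sets respecting both limits:
- #1+#2: weight 16, pallet count 16, value 71
- #1+#4: weight 16, pallet count 14, value 64
- #1+#3: weight 10, pallet count 16, value 58
- #2+#3: weight 16, pallet count 18, value 45
Best: $71.

$71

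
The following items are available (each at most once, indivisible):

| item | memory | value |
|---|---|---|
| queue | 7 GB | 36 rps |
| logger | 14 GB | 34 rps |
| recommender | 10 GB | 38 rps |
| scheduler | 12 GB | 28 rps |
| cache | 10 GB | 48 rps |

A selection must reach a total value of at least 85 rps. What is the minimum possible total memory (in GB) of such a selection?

20

Subsets with value ≥ 85, sorted by total memory:
- recommender+cache: memory 20, value 86
- queue+recommender+cache: memory 27, value 122
Minimum memory: 20 GB.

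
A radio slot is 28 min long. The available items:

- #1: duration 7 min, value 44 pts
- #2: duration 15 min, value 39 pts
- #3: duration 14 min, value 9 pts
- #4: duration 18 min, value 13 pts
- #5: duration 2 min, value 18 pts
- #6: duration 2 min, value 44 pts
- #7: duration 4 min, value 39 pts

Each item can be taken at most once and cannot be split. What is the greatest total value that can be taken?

Check high-value combinations within 28 min:
- #1+#2+#6+#7: duration 7+15+2+4=28, value 44+39+44+39=166
- #1+#5+#6+#7: duration 7+2+2+4=15, value 44+18+44+39=145
- #1+#2+#5+#6: duration 7+15+2+2=26, value 44+39+18+44=145
Best: 166 pts.

166 pts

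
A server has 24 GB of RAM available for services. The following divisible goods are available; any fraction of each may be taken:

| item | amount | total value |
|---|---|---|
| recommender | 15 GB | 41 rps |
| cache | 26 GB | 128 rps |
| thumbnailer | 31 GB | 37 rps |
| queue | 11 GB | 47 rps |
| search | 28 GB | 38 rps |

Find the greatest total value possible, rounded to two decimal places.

118.15

Take in order of value per unit:
- cache (128/26 per unit): 24 of 26 → value 24×128/26 = 118.1538, running total 118.15
Total 118.15.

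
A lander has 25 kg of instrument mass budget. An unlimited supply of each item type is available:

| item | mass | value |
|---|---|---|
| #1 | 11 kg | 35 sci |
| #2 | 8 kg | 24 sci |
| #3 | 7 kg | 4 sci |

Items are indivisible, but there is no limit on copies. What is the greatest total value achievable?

Best value-per-unit is #1 at 35/11; filling with it alone gives 2×35 = 70.
Optimal mix: 3×#2 → mass 24, value 72.

72 sci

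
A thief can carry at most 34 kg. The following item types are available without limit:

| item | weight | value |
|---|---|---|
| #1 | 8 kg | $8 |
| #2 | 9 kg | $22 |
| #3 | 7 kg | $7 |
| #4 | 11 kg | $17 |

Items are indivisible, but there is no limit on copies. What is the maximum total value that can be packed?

Best value-per-unit is #2 at 22/9; filling with it alone gives 3×22 = 66.
Optimal mix: 3×#2 + 1×#3 → weight 34, value 73.

$73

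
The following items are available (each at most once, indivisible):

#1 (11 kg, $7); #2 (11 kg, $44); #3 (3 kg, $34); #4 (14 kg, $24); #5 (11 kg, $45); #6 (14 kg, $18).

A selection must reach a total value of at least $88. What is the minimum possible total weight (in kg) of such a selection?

22

Subsets with value ≥ 88, sorted by total weight:
- #2+#5: weight 22, value 89
- #2+#3+#5: weight 25, value 123
- #3+#4+#5: weight 28, value 103
- #2+#3+#4: weight 28, value 102
Minimum weight: 22 kg.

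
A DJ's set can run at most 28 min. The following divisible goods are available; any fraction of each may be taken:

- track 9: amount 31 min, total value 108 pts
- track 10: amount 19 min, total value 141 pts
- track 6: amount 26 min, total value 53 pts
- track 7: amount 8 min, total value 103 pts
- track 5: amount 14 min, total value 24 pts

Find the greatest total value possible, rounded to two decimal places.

247.48

Take in order of value per unit:
- track 7 (103/8 per unit): all 8 → value 103, running total 103.00
- track 10 (141/19 per unit): all 19 → value 141, running total 244.00
- track 9 (108/31 per unit): 1 of 31 → value 1×108/31 = 3.4839, running total 247.48
Total 247.48.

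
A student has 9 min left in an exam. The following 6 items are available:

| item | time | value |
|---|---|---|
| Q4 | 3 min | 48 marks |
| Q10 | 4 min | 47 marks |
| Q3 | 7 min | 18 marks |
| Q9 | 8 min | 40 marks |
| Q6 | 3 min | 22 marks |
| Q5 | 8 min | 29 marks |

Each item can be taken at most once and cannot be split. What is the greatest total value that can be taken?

95 marks

Check high-value combinations within 9 min:
- Q4+Q10: time 3+4=7, value 48+47=95
- Q4+Q6: time 3+3=6, value 48+22=70
- Q10+Q6: time 4+3=7, value 47+22=69
- Q4: time 3, value 48
Best: 95 marks.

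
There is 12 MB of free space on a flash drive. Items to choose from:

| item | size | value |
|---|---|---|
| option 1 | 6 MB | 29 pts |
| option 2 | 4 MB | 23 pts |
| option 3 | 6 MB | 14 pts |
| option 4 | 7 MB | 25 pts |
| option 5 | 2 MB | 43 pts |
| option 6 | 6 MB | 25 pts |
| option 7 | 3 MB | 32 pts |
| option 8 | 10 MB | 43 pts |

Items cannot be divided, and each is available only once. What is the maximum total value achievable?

Check high-value combinations within 12 MB:
- option 1+option 5+option 7: size 6+2+3=11, value 29+43+32=104
- option 5+option 6+option 7: size 2+6+3=11, value 43+25+32=100
- option 4+option 5+option 7: size 7+2+3=12, value 25+43+32=100
- option 2+option 5+option 7: size 4+2+3=9, value 23+43+32=98
Best: 104 pts.

104 pts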